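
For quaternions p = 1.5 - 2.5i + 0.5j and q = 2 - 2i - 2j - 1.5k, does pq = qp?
No: pq = -1 - 8.75i - 5.75j + 3.75k ≠ -1 - 7.25i + 1.75j - 8.25k = qp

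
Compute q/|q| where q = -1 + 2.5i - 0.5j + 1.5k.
-0.3203 + 0.8006i - 0.1601j + 0.4804k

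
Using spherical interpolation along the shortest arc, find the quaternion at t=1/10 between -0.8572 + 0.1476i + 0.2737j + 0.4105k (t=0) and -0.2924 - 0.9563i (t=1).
-0.8771 + 0.0036i + 0.2664j + 0.3995k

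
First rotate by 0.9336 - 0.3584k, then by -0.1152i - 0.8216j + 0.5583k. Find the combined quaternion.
0.2001 + 0.1869i - 0.8083j + 0.5212k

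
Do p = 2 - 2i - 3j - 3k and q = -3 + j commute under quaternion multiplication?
No: pq = -3 + 9i + 11j + 7k ≠ -3 + 3i + 11j + 11k = qp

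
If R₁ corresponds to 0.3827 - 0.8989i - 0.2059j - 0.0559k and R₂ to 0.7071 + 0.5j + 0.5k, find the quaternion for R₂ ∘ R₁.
0.4015 - 0.5606i - 0.4037j + 0.6013k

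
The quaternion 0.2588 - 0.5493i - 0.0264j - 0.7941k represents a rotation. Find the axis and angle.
axis = (-0.5687, -0.0273, -0.8221), θ = 5π/6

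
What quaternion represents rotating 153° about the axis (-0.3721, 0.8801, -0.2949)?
0.2334 - 0.3618i + 0.8558j - 0.2868k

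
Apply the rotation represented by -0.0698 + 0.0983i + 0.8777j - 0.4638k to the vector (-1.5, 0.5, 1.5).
(1.19, -1.281, -1.301)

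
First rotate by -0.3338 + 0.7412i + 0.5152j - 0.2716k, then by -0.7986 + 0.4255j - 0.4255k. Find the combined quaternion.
-0.0682 - 0.4883i - 0.8689j + 0.0436k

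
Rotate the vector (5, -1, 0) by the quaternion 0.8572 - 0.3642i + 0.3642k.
(4.298, 2.652, -0.702)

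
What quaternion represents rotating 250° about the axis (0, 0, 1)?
-0.5736 + 0.8192k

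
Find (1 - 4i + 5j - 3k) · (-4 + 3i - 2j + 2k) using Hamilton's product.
24 + 23i - 23j + 7k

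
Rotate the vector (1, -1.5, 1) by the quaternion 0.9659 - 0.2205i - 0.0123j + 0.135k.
(1.263, -0.611, 1.511)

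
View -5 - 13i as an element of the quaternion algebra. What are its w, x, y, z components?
-5 - 13i + 0j + 0k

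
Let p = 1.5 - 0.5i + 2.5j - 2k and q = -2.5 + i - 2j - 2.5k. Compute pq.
-3.25 - 7.5i - 12.5j - 0.25k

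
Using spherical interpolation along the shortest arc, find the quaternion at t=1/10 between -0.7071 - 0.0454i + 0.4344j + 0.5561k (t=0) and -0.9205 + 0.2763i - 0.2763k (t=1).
-0.7733 - 0.0089i + 0.4064j + 0.4866k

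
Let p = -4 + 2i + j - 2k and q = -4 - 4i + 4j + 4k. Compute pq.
28 + 20i - 20j + 4k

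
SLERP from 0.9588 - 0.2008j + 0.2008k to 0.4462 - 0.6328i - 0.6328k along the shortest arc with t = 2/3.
0.7611 - 0.4957i - 0.0862j - 0.4095k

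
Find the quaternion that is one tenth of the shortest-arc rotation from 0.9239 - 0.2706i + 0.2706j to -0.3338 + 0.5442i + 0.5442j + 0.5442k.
0.923 - 0.3292i + 0.1857j - 0.0717k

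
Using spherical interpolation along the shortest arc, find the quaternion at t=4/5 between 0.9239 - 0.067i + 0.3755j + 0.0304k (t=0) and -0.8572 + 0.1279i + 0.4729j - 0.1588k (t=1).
0.9315 - 0.1228i - 0.3121j + 0.1405k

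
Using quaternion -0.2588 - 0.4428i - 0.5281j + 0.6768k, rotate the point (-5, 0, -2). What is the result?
(3.022, 1.301, 4.263)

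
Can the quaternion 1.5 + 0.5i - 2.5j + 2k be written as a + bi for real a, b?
No. The quaternion 1.5 + 0.5i - 2.5j + 2k has j-coefficient y = -2.5 and k-coefficient z = 2, not both zero, so it does not lie in the complex subalgebra spanned by 1 and i.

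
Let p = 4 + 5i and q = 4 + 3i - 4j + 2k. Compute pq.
1 + 32i - 26j - 12k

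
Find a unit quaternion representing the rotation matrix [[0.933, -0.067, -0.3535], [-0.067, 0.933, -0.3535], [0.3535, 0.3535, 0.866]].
0.9659 + 0.183i - 0.183j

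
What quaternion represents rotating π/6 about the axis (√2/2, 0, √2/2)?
0.9659 + 0.183i + 0.183k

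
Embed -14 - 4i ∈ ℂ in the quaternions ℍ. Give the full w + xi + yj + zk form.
-14 - 4i + 0j + 0k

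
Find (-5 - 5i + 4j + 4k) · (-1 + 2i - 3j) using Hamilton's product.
27 + 7i + 19j + 3k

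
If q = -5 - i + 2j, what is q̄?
-5 + i - 2j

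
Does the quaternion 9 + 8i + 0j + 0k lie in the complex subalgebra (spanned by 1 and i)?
Yes. The quaternion 9 + 8i has j- and k-coefficients y = z = 0, so it lies in the complex subalgebra spanned by 1 and i.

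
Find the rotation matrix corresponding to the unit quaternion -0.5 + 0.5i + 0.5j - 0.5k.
[[0, 0, -1], [1, 0, 0], [0, -1, 0]]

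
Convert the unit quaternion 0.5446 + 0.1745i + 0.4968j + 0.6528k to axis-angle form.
axis = (0.2081, 0.5923, 0.7784), θ = 114°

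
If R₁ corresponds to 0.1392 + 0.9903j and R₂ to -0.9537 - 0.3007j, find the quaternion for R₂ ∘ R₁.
0.165 - 0.9863j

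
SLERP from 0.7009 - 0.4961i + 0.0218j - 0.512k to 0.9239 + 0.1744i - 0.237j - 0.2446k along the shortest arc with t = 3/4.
0.9244 - 0.0005i - 0.181j - 0.3357k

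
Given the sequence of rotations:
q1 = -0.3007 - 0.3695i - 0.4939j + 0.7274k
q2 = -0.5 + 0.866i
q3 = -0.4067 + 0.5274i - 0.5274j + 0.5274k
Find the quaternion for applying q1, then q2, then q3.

q2 · q1 = 0.4703 - 0.0757i - 0.383j - 0.7914k
q3 · q2 · q1 = 0.064 + 0.8982i + 0.2852j + 0.328k
0.064 + 0.8982i + 0.2852j + 0.328k


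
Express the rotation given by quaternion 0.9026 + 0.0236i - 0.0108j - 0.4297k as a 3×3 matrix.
[[0.6305, 0.7752, -0.0398], [-0.7762, 0.6296, -0.0333], [-0.0008, 0.0519, 0.9987]]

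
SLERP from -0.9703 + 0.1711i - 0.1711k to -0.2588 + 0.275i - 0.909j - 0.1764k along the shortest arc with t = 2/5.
-0.824 + 0.2605i - 0.4567j - 0.211k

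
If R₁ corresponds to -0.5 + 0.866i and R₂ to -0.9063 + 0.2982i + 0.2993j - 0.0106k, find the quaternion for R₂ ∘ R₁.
0.1949 - 0.934i - 0.1588j - 0.2539k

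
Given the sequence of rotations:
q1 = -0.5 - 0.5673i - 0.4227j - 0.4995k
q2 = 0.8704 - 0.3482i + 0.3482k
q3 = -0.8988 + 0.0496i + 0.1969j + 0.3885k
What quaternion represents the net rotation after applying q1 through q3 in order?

q2 · q1 = -0.4588 - 0.1725i - 0.7394j - 0.4617k
q3 · q2 · q1 = 0.7459 + 0.3286i + 0.5301j + 0.234k
0.7459 + 0.3286i + 0.5301j + 0.234k


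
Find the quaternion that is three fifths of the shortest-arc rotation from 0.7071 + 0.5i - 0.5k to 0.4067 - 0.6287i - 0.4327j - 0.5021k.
0.673 - 0.203i - 0.3206j - 0.6349k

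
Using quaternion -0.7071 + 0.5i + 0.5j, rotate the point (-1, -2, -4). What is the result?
(1.328, -4.328, 0.707)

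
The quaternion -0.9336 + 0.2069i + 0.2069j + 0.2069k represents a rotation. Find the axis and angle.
axis = (√3/3, √3/3, √3/3), θ = 318°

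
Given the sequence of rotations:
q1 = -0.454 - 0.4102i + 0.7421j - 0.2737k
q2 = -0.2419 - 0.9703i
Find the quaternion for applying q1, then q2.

q2 · q1 = -0.2882 + 0.5397i - 0.4451j - 0.6539k
-0.2882 + 0.5397i - 0.4451j - 0.6539k


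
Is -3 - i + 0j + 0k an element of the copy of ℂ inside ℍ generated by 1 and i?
Yes. The quaternion -3 - i has j- and k-coefficients y = z = 0, so it lies in the complex subalgebra spanned by 1 and i.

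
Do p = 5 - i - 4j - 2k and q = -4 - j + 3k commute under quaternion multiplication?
No: pq = -18 - 10i + 14j + 24k ≠ -18 + 18i + 8j + 22k = qp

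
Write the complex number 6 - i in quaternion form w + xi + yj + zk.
6 - i + 0j + 0k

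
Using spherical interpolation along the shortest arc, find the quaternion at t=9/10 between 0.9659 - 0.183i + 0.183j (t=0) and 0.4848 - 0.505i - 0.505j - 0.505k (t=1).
0.5724 - 0.4955i - 0.4507j - 0.4731k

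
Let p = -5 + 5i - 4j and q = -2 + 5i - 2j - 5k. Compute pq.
-23 - 15i + 43j + 35k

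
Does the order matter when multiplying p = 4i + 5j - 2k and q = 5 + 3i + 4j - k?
Yes: pq = -34 + 23i + 23j - 9k ≠ -34 + 17i + 27j - 11k = qp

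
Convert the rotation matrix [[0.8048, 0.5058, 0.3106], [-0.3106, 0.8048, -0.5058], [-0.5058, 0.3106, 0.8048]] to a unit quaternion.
0.9239 + 0.2209i + 0.2209j - 0.2209k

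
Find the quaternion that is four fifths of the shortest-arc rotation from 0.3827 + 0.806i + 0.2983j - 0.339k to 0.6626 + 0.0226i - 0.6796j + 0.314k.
-0.5086 + 0.2222i + 0.7303j - 0.3982k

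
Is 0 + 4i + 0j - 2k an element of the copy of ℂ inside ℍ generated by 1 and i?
No. The quaternion 4i - 2k has j-coefficient y = 0 and k-coefficient z = -2, not both zero, so it does not lie in the complex subalgebra spanned by 1 and i.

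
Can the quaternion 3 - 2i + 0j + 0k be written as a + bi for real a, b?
Yes. The quaternion 3 - 2i has j- and k-coefficients y = z = 0, so it lies in the complex subalgebra spanned by 1 and i.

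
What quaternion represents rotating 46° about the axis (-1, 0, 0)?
0.9205 - 0.3907i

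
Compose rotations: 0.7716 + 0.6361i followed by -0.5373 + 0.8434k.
-0.4146 - 0.3418i + 0.5365j + 0.6508k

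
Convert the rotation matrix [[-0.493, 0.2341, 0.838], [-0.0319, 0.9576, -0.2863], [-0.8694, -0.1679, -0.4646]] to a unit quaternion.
0.5 + 0.0592i + 0.8537j - 0.133k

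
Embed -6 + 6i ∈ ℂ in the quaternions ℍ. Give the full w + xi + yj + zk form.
-6 + 6i + 0j + 0k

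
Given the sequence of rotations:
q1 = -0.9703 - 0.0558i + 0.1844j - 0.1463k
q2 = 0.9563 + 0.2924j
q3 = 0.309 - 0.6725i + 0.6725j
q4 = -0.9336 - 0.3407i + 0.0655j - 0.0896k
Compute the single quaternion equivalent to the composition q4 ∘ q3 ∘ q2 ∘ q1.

q2 · q1 = -0.9818 - 0.0961i - 0.1074j - 0.1236k
q3 · q2 · q1 = -0.2958 + 0.5474i - 0.7766j + 0.0987k
q4 · q3 · q2 · q1 = 0.5224 - 0.4734i + 0.6902j + 0.1631k
0.5224 - 0.4734i + 0.6902j + 0.1631k


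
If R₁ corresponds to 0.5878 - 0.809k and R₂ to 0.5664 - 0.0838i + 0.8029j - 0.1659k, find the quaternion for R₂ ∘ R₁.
0.1987 - 0.6988i + 0.4042j - 0.5557k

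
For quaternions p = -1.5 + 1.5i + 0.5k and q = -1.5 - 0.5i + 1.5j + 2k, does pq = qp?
No: pq = 2 - 2.25i - 5.5j - 1.5k ≠ 2 - 0.75i + j - 6k = qp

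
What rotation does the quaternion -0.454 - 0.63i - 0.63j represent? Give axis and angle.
axis = (-√2/2, -√2/2, 0), θ = 234°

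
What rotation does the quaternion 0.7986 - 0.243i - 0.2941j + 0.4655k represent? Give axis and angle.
axis = (-0.4037, -0.4887, 0.7734), θ = 74°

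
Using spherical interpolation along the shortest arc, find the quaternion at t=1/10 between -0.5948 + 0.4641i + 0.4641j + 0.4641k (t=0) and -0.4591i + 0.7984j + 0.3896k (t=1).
-0.5642 + 0.3806i + 0.544j + 0.4908k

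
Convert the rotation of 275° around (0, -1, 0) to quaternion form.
-0.7373 - 0.6756j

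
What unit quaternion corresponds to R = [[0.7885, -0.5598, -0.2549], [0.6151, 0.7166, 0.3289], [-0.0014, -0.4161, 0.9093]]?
0.9239 - 0.2016i - 0.0686j + 0.3179k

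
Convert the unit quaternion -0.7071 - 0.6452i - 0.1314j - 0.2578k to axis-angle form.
axis = (-0.9124, -0.1858, -0.3646), θ = 3π/2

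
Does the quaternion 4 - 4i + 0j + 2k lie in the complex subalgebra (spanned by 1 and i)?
No. The quaternion 4 - 4i + 2k has j-coefficient y = 0 and k-coefficient z = 2, not both zero, so it does not lie in the complex subalgebra spanned by 1 and i.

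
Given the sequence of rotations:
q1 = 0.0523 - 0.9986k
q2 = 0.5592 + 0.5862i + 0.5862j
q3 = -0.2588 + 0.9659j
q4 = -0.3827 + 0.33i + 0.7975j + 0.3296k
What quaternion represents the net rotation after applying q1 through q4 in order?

q2 · q1 = 0.0292 - 0.5547i + 0.616j - 0.5584k
q3 · q2 · q1 = -0.6026 - 0.3958i - 0.1312j + 0.6803k
q4 · q3 · q2 · q1 = 0.2416 + 0.5384i - 0.7853j - 0.1866k
0.2416 + 0.5384i - 0.7853j - 0.1866k


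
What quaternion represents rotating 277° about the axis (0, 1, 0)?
-0.749 + 0.6626j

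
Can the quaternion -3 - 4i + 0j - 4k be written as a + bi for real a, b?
No. The quaternion -3 - 4i - 4k has j-coefficient y = 0 and k-coefficient z = -4, not both zero, so it does not lie in the complex subalgebra spanned by 1 and i.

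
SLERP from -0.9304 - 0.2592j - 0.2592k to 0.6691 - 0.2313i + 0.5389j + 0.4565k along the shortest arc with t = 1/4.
-0.8843 + 0.0601i - 0.3379j - 0.3165k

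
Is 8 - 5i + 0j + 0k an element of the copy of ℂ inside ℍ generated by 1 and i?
Yes. The quaternion 8 - 5i has j- and k-coefficients y = z = 0, so it lies in the complex subalgebra spanned by 1 and i.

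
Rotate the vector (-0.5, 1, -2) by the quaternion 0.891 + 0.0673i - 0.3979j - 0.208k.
(1.493, 1.025, -1.404)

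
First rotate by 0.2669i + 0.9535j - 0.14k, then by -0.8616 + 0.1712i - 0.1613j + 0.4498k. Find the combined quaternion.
0.1711 - 0.6363i - 0.6775j + 0.3269k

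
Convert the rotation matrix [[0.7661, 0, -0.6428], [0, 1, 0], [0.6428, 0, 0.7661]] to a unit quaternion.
0.9397 - 0.342j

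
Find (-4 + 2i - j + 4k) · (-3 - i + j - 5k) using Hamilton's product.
35 - i + 5j + 9k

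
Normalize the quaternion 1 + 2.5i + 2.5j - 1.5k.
0.252 + 0.6299i + 0.6299j - 0.378k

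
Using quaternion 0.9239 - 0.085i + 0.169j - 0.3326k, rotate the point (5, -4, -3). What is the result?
(0.158, -6.408, -2.986)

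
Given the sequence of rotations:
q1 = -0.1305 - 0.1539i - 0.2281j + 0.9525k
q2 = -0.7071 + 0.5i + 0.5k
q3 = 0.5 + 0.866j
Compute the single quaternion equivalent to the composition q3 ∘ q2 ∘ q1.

q2 · q1 = -0.307 + 0.1576i - 0.3919j - 0.8528k
q3 · q2 · q1 = 0.1859 - 0.6597i - 0.4618j - 0.5629k
0.1859 - 0.6597i - 0.4618j - 0.5629k


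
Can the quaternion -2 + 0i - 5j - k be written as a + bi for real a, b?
No. The quaternion -2 - 5j - k has j-coefficient y = -5 and k-coefficient z = -1, not both zero, so it does not lie in the complex subalgebra spanned by 1 and i.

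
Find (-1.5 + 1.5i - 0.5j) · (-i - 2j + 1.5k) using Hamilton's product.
0.5 + 0.75i + 0.75j - 5.75k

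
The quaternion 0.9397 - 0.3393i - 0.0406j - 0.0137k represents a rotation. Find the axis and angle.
axis = (-0.9921, -0.1187, -0.0401), θ = 40°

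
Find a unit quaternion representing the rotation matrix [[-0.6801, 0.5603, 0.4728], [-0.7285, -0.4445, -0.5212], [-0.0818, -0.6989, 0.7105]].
-0.3827 + 0.1161i - 0.3623j + 0.8419k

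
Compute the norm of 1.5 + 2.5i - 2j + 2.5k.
4.33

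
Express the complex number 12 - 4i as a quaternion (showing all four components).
12 - 4i + 0j + 0k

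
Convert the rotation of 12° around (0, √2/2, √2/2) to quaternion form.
0.9945 + 0.0739j + 0.0739k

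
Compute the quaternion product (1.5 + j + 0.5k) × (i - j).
1 + 2i - j - k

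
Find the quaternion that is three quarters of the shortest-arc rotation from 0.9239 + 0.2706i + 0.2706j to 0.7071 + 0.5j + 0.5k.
0.7956 + 0.0725i + 0.46j + 0.3875k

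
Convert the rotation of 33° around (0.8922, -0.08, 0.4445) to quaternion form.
0.9588 + 0.2534i - 0.0227j + 0.1262k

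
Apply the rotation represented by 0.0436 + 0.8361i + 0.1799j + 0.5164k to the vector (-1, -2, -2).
(-2.672, 1.291, -0.44)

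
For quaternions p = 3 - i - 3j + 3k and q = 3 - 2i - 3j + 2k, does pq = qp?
No: pq = -8 - 6i - 22j + 12k ≠ -8 - 12i - 14j + 18k = qp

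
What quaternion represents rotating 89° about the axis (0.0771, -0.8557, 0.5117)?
0.7133 + 0.054i - 0.5998j + 0.3587k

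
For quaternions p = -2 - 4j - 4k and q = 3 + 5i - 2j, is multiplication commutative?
No: pq = -14 - 18i - 28j + 8k ≠ -14 - 2i + 12j - 32k = qp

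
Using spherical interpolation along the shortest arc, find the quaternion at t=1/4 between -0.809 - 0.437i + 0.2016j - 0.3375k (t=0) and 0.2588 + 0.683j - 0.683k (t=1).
-0.6236 - 0.3858i + 0.417j - 0.537k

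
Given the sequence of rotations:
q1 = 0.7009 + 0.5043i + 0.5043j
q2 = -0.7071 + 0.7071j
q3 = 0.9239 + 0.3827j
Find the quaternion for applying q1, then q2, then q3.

q2 · q1 = -0.8522 - 0.3566i + 0.139j - 0.3566k
q3 · q2 · q1 = -0.8405 - 0.4659i - 0.1977j - 0.193k
-0.8405 - 0.4659i - 0.1977j - 0.193k


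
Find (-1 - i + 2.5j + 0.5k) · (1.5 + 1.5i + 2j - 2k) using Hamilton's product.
-4 - 9i + 0.5j - 3k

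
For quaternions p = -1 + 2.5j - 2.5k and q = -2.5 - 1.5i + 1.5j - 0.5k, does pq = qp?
No: pq = -2.5 + 4i - 4j + 10.5k ≠ -2.5 - i - 11.5j + 3k = qp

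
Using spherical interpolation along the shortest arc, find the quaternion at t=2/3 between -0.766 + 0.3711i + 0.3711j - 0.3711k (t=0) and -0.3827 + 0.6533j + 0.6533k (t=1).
-0.6304 + 0.1598i + 0.6727j + 0.353k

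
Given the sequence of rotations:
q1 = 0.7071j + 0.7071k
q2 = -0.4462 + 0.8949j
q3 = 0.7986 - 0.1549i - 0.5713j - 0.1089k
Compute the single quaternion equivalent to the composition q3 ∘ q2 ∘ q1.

q2 · q1 = -0.6328 + 0.6328i - 0.3155j - 0.3155k
q3 · q2 · q1 = -0.6219 + 0.7493i - 0.0082j + 0.2273k
-0.6219 + 0.7493i - 0.0082j + 0.2273k


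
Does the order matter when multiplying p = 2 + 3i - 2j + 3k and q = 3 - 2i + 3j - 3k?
Yes: pq = 27 + 2i + 3j + 8k ≠ 27 + 8i - 3j - 2k = qp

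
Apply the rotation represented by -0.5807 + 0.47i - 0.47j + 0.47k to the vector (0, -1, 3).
(2.859, 0.196, 1.337)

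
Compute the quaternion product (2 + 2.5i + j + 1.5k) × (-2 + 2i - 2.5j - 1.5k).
-4.25 + 1.25i - 0.25j - 14.25k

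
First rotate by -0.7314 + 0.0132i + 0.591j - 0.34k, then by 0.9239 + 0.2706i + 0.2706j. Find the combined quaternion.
-0.8392 - 0.2777i + 0.4401j - 0.1578k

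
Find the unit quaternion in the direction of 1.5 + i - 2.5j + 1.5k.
0.4376 + 0.2917i - 0.7293j + 0.4376k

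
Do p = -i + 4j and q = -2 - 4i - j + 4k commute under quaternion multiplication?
No: pq = 18i - 4j + 17k ≠ -14i - 12j - 17k = qp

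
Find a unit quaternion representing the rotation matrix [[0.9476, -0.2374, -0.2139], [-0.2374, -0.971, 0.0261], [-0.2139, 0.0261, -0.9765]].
0.9868i - 0.1203j - 0.1084k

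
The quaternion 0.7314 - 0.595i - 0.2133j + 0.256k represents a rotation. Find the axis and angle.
axis = (-0.8725, -0.3128, 0.3754), θ = 86°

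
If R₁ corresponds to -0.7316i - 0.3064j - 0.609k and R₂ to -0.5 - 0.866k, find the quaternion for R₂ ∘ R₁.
-0.5274 + 0.1005i + 0.7868j + 0.3045k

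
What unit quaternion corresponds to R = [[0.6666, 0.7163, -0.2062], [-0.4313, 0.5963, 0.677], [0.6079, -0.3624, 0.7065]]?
0.8616 - 0.3016i - 0.2362j - 0.333k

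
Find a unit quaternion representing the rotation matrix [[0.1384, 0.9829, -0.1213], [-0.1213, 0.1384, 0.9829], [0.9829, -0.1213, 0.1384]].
0.5948 - 0.4641i - 0.4641j - 0.4641k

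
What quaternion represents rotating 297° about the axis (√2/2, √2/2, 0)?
-0.8526 + 0.3695i + 0.3695j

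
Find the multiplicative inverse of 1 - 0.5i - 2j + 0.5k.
0.1818 + 0.0909i + 0.3636j - 0.0909k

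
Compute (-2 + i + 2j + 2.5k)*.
-2 - i - 2j - 2.5k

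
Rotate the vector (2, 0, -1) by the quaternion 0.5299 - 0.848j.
(0.022, 0, 2.236)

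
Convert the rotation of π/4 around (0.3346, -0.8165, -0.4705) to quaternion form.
0.9239 + 0.128i - 0.3125j - 0.1801k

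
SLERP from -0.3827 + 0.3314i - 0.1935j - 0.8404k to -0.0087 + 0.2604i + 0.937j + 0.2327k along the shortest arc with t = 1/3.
-0.2972 + 0.1481i - 0.5568j - 0.7614k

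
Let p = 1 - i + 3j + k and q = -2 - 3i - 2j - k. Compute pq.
2 - 2i - 12j + 8k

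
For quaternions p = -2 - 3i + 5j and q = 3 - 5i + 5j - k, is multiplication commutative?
No: pq = -46 - 4i + 2j + 12k ≠ -46 + 6i + 8j - 8k = qp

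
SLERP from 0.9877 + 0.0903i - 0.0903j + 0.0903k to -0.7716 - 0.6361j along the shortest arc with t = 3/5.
0.9277 + 0.0395i + 0.3692j + 0.0395k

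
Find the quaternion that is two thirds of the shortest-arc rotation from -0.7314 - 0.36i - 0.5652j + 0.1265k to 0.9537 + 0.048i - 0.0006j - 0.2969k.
-0.9315 - 0.1634i - 0.2033j + 0.2535k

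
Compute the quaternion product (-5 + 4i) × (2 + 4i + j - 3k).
-26 - 12i + 7j + 19k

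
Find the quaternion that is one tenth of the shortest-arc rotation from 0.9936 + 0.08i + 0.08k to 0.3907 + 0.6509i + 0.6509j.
0.9816 + 0.1558i + 0.0807j + 0.0751k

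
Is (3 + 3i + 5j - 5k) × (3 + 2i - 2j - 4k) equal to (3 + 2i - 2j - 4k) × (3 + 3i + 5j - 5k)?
No: pq = -7 - 15i + 11j - 43k ≠ -7 + 45i + 7j - 11k = qp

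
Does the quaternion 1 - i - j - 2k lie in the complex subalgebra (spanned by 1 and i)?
No. The quaternion 1 - i - j - 2k has j-coefficient y = -1 and k-coefficient z = -2, not both zero, so it does not lie in the complex subalgebra spanned by 1 and i.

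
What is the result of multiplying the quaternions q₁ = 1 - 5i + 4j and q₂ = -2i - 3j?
2 - 2i - 3j + 23k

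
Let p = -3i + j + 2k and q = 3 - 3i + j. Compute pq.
-10 - 11i - 3j + 6k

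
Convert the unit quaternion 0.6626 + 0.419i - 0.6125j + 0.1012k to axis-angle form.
axis = (0.5594, -0.8178, 0.1351), θ = 97°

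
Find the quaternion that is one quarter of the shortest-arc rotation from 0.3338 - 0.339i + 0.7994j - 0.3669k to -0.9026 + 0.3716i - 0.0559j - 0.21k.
0.5606 - 0.399i + 0.6846j - 0.2405k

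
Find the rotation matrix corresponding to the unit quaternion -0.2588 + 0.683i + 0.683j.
[[0.067, 0.933, -0.3535], [0.933, 0.067, 0.3535], [0.3535, -0.3535, -0.866]]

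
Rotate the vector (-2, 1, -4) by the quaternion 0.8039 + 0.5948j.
(-4.41, 1, 0.743)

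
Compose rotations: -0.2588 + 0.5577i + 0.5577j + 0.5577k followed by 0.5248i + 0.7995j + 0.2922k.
-0.9015 + 0.1471i - 0.3366j - 0.2288k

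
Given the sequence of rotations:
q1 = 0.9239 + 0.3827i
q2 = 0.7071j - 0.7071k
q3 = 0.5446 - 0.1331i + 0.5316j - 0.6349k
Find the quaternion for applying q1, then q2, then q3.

q2 · q1 = 0.3827j - 0.9239k
q3 · q2 · q1 = -0.79 - 0.2482i + 0.0854j - 0.5541k
-0.79 - 0.2482i + 0.0854j - 0.5541k


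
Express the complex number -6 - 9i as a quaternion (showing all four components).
-6 - 9i + 0j + 0k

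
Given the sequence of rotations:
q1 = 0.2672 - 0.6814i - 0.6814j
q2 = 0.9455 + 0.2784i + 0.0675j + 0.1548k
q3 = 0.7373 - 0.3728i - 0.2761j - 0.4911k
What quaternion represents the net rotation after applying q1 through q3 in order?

q2 · q1 = 0.4883 - 0.4644i - 0.7317j - 0.1023k
q3 · q2 · q1 = -0.0654 - 0.8555i - 0.4844j - 0.1707k
-0.0654 - 0.8555i - 0.4844j - 0.1707k


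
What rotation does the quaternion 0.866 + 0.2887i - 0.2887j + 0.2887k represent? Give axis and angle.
axis = (√3/3, -√3/3, √3/3), θ = π/3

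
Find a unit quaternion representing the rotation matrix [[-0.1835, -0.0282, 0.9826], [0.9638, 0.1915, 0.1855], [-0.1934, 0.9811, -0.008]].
0.5 + 0.3978i + 0.588j + 0.496k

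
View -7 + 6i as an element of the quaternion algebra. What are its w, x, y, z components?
-7 + 6i + 0j + 0k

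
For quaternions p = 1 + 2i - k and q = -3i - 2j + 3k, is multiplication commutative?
No: pq = 9 - 5i - 5j - k ≠ 9 - i + j + 7k = qp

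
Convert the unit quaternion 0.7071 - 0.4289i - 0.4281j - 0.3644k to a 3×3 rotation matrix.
[[0.3679, 0.8826, -0.2928], [-0.1481, 0.3665, 0.9185], [0.918, -0.2946, 0.2656]]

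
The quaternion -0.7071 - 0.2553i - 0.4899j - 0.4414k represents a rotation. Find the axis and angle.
axis = (-0.361, -0.6928, -0.6242), θ = 3π/2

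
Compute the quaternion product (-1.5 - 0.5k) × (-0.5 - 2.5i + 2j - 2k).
-0.25 + 4.75i - 1.75j + 3.25k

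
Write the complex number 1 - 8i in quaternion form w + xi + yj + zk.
1 - 8i + 0j + 0k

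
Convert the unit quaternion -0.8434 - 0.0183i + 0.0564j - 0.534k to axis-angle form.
axis = (-0.0341, 0.105, -0.9939), θ = 295°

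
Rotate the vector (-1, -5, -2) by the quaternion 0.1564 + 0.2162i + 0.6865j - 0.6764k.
(-1.529, 1.95, 4.885)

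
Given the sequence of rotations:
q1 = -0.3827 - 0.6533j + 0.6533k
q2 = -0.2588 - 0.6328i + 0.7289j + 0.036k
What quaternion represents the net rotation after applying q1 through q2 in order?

q2 · q1 = 0.5517 + 0.7419i + 0.3035j + 0.2306k
0.5517 + 0.7419i + 0.3035j + 0.2306k


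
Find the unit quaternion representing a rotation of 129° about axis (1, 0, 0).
0.4305 + 0.9026i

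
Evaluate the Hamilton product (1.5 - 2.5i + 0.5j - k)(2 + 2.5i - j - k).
8.75 - 2.75i - 5.5j - 2.25k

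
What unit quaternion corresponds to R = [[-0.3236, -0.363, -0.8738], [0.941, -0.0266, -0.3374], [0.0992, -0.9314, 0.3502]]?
0.5 - 0.297i - 0.4865j + 0.652k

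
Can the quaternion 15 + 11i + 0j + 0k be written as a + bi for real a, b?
Yes. The quaternion 15 + 11i has j- and k-coefficients y = z = 0, so it lies in the complex subalgebra spanned by 1 and i.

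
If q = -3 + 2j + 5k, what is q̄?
-3 - 2j - 5k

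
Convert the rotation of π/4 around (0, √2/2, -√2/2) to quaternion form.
0.9239 + 0.2706j - 0.2706k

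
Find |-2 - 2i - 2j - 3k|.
√21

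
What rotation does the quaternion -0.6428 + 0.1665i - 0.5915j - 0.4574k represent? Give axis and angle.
axis = (0.2174, -0.7722, -0.5971), θ = 260°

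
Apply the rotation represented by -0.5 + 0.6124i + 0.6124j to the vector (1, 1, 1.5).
(0.081, 1.919, -0.75)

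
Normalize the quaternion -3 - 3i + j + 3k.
-0.5669 - 0.5669i + 0.189j + 0.5669k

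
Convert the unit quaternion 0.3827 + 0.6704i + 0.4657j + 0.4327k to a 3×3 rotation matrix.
[[0.1918, 0.2932, 0.9366], [0.9556, -0.2733, -0.1101], [0.2237, 0.9161, -0.3326]]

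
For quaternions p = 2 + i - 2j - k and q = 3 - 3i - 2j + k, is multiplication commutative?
No: pq = 6 - 7i - 8j - 9k ≠ 6 + i - 12j + 7k = qp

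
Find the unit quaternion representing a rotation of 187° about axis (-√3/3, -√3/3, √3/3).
-0.061 - 0.5763i - 0.5763j + 0.5763k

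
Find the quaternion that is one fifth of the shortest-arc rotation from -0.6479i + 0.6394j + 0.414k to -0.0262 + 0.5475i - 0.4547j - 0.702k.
0.0053 - 0.6342i + 0.6084j + 0.4771k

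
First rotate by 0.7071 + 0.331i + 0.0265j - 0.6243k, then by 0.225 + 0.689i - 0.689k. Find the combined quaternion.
-0.4991 + 0.5799i + 0.208j - 0.6094k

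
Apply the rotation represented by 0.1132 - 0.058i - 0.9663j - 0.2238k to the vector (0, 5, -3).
(1.392, 3.129, 4.72)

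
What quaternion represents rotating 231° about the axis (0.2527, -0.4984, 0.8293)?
-0.4305 + 0.2281i - 0.4498j + 0.7485k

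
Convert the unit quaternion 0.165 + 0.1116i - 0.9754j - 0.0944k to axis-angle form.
axis = (0.1132, -0.989, -0.0957), θ = 161°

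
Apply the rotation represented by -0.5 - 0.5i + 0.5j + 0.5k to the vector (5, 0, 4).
(-4, -5, 0)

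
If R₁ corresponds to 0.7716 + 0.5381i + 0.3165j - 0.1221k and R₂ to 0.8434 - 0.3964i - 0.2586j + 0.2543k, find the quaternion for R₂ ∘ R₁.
0.977 + 0.0991i + 0.1558j + 0.1069k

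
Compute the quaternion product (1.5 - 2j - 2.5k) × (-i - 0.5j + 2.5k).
5.25 - 7.75i + 1.75j + 1.75k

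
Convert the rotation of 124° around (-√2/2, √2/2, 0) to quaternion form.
0.4695 - 0.6243i + 0.6243j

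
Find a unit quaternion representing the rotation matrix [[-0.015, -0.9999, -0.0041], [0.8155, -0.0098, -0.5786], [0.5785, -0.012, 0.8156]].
0.6691 + 0.2117i - 0.2177j + 0.6783k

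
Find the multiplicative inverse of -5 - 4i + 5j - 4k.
-0.061 + 0.0488i - 0.061j + 0.0488k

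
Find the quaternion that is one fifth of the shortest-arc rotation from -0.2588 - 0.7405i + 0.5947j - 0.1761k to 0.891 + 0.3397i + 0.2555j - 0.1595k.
-0.4638 - 0.7474i + 0.4616j - 0.1147k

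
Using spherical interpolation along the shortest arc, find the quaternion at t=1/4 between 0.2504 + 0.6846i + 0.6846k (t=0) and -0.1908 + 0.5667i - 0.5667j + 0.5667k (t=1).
0.1438 + 0.6911i - 0.1552j + 0.6911k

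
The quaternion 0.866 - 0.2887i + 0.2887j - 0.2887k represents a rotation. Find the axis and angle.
axis = (-√3/3, √3/3, -√3/3), θ = π/3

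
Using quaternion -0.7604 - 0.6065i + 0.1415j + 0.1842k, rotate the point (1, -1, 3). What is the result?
(-0.532, -3.259, -0.31)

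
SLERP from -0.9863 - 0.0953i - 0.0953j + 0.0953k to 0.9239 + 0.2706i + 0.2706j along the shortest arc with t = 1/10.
-0.9833 - 0.1134i - 0.1134j + 0.086k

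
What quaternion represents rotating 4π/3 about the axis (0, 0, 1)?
-0.5 + 0.866k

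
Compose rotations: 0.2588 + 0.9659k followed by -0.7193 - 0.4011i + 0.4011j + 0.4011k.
-0.5736 + 0.2836i + 0.4912j - 0.591k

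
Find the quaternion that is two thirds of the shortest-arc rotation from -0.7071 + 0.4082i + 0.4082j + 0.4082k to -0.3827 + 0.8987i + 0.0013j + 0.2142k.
-0.5267 + 0.7814i + 0.1494j + 0.2993k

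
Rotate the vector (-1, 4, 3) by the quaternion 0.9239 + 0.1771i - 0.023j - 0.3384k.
(1.212, 2.531, 4.257)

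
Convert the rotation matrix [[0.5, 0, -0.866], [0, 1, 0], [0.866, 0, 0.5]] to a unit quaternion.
0.866 - 0.5j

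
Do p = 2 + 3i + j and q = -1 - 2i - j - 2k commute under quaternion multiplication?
No: pq = 5 - 9i + 3j - 5k ≠ 5 - 5i - 9j - 3k = qp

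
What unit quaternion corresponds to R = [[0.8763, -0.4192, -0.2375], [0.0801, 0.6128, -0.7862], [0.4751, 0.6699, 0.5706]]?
0.8746 + 0.4162i - 0.2037j + 0.1427k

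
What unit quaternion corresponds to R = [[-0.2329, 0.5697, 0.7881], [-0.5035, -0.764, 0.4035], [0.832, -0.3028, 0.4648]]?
-0.342 + 0.5163i + 0.0321j + 0.7845k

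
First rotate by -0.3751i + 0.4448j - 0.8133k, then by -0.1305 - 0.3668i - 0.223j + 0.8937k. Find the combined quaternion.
0.6884 - 0.1672i - 0.6916j - 0.1407k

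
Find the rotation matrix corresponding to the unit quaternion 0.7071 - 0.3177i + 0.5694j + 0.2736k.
[[0.2019, -0.7487, 0.6314], [0.0251, 0.6484, 0.7609], [-0.9791, -0.1377, 0.1497]]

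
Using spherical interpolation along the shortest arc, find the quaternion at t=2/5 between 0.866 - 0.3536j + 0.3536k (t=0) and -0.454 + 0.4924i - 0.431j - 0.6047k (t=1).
0.8125 - 0.2352i - 0.0373j + 0.5321k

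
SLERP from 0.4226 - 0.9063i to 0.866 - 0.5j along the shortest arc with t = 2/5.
0.7271 - 0.6404i - 0.2474j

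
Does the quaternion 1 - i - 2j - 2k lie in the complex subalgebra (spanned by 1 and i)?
No. The quaternion 1 - i - 2j - 2k has j-coefficient y = -2 and k-coefficient z = -2, not both zero, so it does not lie in the complex subalgebra spanned by 1 and i.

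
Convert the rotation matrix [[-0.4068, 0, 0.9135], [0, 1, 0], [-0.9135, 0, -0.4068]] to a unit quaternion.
0.5446 + 0.8387j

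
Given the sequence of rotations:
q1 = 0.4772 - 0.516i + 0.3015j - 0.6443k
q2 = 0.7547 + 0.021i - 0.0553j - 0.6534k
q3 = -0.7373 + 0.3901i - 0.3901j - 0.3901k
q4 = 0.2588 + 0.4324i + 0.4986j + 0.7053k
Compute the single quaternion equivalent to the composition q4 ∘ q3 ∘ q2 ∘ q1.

q2 · q1 = -0.0333 - 0.1468i + 0.5518j - 0.8203k
q3 · q2 · q1 = -0.0229 + 0.6305i - 0.0166j + 0.7758k
q4 · q3 · q2 · q1 = -0.8174 + 0.5518i + 0.0935j - 0.1369k
-0.8174 + 0.5518i + 0.0935j - 0.1369k


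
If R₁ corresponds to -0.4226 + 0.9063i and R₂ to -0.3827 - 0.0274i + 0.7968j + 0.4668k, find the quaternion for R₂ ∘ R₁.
0.1866 - 0.3353i + 0.0863j - 0.9194k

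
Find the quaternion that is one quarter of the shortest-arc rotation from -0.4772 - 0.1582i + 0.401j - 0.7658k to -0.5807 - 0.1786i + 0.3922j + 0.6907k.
-0.2184 - 0.0775i + 0.2188j - 0.9478k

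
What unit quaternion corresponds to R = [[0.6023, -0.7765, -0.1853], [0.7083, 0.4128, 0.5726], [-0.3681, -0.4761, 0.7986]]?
0.8387 - 0.3126i + 0.0545j + 0.4426k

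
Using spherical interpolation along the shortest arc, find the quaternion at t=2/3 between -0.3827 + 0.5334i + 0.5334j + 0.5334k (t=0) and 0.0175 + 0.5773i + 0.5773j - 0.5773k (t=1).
-0.1505 + 0.681i + 0.681j - 0.2232k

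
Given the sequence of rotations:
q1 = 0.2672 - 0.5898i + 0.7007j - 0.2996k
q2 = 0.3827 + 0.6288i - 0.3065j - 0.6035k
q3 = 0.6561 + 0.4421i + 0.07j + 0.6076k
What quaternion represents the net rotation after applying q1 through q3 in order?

q2 · q1 = 0.5071 + 0.457i + 0.7306j - 0.0161k
q3 · q2 · q1 = 0.0893 + 0.079i + 0.7996j + 0.5886k
0.0893 + 0.079i + 0.7996j + 0.5886k


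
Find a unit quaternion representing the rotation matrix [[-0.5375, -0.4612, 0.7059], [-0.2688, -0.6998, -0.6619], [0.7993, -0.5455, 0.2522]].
0.061 + 0.477i - 0.3826j + 0.7889k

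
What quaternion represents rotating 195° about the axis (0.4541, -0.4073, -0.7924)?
-0.1305 + 0.4502i - 0.4038j - 0.7856k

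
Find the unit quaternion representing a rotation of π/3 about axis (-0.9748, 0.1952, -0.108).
0.866 - 0.4874i + 0.0976j - 0.054k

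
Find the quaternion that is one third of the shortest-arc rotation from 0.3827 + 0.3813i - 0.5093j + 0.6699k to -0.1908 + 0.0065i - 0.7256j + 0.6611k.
0.1996 + 0.2699i - 0.6199j + 0.7093k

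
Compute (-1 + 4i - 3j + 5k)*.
-1 - 4i + 3j - 5k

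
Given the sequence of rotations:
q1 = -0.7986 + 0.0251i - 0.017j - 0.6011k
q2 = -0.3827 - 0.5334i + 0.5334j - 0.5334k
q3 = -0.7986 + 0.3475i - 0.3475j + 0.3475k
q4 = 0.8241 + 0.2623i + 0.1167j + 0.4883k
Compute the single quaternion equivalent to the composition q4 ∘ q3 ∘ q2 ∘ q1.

q2 · q1 = 0.0075 + 0.0867i - 0.7535j + 0.6517k
q3 · q2 · q1 = -0.5244 - 0.0313i + 0.4028j - 0.7496k
q4 · q3 · q2 · q1 = -0.1049 - 0.4475i + 0.4521j - 0.7645k
-0.1049 - 0.4475i + 0.4521j - 0.7645k


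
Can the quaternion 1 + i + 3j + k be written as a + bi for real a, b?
No. The quaternion 1 + i + 3j + k has j-coefficient y = 3 and k-coefficient z = 1, not both zero, so it does not lie in the complex subalgebra spanned by 1 and i.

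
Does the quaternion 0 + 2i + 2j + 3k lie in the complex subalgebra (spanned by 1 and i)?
No. The quaternion 2i + 2j + 3k has j-coefficient y = 2 and k-coefficient z = 3, not both zero, so it does not lie in the complex subalgebra spanned by 1 and i.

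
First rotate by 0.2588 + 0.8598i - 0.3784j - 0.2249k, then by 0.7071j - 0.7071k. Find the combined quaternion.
0.1085 - 0.4266i - 0.425j - 0.791k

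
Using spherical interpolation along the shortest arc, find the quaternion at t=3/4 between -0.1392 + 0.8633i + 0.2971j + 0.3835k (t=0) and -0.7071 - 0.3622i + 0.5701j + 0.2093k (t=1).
-0.6984 - 0.0075i + 0.6324j + 0.335k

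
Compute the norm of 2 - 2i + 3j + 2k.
√21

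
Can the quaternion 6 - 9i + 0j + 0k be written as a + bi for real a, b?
Yes. The quaternion 6 - 9i has j- and k-coefficients y = z = 0, so it lies in the complex subalgebra spanned by 1 and i.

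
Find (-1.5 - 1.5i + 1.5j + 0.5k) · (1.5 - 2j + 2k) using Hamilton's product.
-0.25 + 1.75i + 8.25j + 0.75k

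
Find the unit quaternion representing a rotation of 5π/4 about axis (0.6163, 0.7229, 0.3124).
-0.3827 + 0.5694i + 0.6679j + 0.2886k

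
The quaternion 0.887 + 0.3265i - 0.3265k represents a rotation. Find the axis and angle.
axis = (√2/2, 0, -√2/2), θ = 55°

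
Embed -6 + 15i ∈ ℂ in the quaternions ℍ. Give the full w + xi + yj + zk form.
-6 + 15i + 0j + 0k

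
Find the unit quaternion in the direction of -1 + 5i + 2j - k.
-0.1796 + 0.898i + 0.3592j - 0.1796k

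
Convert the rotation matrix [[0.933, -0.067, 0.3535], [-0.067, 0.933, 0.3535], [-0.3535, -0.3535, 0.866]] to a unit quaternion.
0.9659 - 0.183i + 0.183j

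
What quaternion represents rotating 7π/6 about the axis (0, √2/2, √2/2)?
-0.2588 + 0.683j + 0.683k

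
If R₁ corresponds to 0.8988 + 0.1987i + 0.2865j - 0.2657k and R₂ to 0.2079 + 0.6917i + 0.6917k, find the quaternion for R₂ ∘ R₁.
0.2332 + 0.4648i + 0.3808j + 0.7646k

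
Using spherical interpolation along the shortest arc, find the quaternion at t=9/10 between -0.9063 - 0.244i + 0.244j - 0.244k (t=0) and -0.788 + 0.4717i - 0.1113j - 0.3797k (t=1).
-0.8284 + 0.4071i - 0.075j - 0.3774k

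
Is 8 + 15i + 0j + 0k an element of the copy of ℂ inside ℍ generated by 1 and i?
Yes. The quaternion 8 + 15i has j- and k-coefficients y = z = 0, so it lies in the complex subalgebra spanned by 1 and i.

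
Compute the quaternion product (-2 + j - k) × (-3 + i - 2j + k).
9 - 3i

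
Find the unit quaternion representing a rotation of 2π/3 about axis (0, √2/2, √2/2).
0.5 + 0.6124j + 0.6124k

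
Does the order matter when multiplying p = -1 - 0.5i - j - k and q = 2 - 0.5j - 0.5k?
Yes: pq = -3 - i - 1.75j - 1.25k ≠ -3 - i - 1.25j - 1.75k = qp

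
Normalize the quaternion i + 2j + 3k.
0.2673i + 0.5345j + 0.8018k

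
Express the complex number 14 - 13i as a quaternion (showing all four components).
14 - 13i + 0j + 0k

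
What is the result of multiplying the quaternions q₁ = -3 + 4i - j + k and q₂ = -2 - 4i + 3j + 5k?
20 - 4i - 31j - 9k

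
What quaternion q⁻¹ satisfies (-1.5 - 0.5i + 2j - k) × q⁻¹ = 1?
-0.2 + 0.0667i - 0.2667j + 0.1333k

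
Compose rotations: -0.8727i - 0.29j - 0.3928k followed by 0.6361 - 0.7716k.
-0.3031 - 0.7789i + 0.4889j - 0.2499k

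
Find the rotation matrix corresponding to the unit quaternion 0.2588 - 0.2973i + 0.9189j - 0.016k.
[[-0.6893, -0.5381, 0.4851], [-0.5547, 0.8227, 0.1245], [-0.4661, -0.1833, -0.8655]]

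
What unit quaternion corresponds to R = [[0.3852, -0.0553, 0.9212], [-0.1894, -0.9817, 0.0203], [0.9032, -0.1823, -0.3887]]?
-0.061 + 0.83i - 0.0737j + 0.5495k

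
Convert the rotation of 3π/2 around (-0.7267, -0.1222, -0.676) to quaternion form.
-0.7071 - 0.5139i - 0.0864j - 0.478k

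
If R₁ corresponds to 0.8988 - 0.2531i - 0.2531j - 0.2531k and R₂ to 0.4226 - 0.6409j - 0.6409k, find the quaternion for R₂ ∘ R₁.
0.0554 - 0.107i - 0.5208j - 0.8452k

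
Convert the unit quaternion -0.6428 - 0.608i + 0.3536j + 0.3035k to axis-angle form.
axis = (-0.7937, 0.4616, 0.3962), θ = 260°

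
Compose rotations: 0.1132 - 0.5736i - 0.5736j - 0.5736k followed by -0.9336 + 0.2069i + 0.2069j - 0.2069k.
0.013 + 0.3216i + 0.7963j + 0.5121k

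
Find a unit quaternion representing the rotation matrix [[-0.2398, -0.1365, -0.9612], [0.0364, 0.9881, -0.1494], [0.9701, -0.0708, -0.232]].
0.6157 + 0.0319i - 0.7842j + 0.0702k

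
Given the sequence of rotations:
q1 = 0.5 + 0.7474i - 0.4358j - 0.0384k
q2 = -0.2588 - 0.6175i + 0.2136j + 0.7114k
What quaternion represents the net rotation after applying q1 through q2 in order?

q2 · q1 = 0.4525 - 0.2004i + 0.7276j + 0.4751k
0.4525 - 0.2004i + 0.7276j + 0.4751k


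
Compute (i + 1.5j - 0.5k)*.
-i - 1.5j + 0.5k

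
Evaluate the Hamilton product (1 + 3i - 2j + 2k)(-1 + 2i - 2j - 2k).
-7 + 7i + 10j - 6k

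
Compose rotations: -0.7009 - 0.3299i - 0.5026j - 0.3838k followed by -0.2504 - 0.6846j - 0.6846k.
-0.4313 + 0.0013i + 0.8315j + 0.3501k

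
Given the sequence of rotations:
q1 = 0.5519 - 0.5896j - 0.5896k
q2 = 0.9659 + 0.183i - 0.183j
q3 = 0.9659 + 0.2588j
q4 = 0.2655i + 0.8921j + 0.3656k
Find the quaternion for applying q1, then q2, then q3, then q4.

q2 · q1 = 0.4252 + 0.2089i - 0.5626j - 0.6774k
q3 · q2 · q1 = 0.5563 + 0.0265i - 0.4334j - 0.7084k
q4 · q3 · q2 · q1 = 0.6386 - 0.3258i + 0.694j + 0.0647k
0.6386 - 0.3258i + 0.694j + 0.0647k


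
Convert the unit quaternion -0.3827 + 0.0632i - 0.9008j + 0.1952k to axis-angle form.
axis = (0.0684, -0.975, 0.2113), θ = 5π/4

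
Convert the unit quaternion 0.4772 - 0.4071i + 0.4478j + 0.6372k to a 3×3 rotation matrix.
[[-0.2131, -0.9727, -0.0914], [0.2435, -0.1435, 0.9592], [-0.9462, 0.1821, 0.2675]]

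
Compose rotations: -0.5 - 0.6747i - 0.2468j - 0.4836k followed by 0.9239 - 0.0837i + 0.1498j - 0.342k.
-0.6468 - 0.7384i - 0.1126j - 0.1541k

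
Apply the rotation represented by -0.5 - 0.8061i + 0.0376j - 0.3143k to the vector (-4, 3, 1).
(-3.854, -3.336, -0.132)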